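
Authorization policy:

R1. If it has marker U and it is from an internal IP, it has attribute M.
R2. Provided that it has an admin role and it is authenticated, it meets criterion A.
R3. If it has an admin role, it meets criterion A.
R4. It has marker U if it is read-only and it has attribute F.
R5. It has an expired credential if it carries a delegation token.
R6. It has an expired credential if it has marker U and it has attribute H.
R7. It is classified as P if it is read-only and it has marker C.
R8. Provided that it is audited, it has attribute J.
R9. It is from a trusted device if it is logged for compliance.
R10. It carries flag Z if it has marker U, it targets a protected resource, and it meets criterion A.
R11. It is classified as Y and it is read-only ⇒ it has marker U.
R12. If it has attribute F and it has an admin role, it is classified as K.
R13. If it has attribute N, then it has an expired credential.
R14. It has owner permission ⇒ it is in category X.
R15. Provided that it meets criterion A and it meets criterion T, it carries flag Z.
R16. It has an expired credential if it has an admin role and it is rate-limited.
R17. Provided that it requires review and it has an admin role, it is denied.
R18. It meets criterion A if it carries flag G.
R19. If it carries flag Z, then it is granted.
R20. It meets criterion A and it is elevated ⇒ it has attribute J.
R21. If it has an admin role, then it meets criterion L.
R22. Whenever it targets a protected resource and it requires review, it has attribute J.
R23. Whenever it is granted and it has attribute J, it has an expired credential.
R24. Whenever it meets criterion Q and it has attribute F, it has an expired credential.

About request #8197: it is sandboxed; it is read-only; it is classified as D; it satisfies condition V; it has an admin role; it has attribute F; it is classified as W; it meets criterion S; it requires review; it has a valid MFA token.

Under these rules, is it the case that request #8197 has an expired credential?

No

Forward chaining from the given facts derives: meets criterion A, has marker U, is classified as K, is denied, meets criterion L.
Rules concluding "it has an expired credential": R5 needs "it carries a delegation token"; R6 needs "it has attribute H"; R13 needs "it has attribute N"; R16 needs "it is rate-limited"; R23 needs "it is granted"; R24 needs "it meets criterion Q" — none of these are established.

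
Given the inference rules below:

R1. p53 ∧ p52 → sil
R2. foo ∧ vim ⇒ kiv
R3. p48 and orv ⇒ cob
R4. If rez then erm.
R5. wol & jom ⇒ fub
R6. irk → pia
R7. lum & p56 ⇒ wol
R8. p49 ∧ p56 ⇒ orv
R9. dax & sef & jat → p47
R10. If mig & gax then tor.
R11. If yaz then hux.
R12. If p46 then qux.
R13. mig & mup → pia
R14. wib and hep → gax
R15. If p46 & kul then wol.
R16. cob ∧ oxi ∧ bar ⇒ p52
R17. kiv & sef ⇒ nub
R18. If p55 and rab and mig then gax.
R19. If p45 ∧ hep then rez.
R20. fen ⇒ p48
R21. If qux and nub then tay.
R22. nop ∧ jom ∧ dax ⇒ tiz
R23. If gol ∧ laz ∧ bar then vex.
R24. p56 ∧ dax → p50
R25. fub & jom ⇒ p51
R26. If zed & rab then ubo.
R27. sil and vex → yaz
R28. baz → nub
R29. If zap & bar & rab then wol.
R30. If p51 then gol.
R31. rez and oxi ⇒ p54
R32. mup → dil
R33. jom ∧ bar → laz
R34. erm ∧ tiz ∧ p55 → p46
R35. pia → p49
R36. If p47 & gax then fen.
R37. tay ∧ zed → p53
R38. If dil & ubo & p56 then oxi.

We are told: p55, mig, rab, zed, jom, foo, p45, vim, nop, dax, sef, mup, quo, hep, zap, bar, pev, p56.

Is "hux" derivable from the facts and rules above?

No

Forward chaining from the given facts derives: kiv, pia, nub, gax, rez, tiz, p50, ubo, wol, dil, laz, p49, oxi, erm, fub, orv, tor, p51, gol, p54, p46, qux, tay, vex, p53.
The only rule concluding hux is R11, which needs yaz; that is never established.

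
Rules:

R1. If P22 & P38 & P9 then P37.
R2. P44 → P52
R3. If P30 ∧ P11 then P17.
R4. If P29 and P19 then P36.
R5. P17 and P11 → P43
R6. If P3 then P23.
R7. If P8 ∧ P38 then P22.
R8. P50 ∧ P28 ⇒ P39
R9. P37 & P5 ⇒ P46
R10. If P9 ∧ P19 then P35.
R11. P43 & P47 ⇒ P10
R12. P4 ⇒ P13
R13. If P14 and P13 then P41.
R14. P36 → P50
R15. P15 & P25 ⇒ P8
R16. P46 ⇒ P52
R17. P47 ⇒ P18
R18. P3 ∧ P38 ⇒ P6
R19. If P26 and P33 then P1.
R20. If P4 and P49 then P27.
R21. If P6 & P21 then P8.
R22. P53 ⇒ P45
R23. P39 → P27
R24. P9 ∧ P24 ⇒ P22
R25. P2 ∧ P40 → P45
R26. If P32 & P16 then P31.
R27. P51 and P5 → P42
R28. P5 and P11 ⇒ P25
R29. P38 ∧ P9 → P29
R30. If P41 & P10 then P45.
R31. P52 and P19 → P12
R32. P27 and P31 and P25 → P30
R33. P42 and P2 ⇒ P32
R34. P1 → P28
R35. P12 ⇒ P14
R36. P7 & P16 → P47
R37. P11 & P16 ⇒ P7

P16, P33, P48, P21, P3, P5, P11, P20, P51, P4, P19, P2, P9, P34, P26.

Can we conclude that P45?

Forward chaining from the given facts derives: P23, P35, P13, P1, P42, P25, P32, P28, P7, P31, P47, P18.
Rules concluding P45: R22 needs P53; R25 needs P40; R30 needs P41 — none of these are established.

No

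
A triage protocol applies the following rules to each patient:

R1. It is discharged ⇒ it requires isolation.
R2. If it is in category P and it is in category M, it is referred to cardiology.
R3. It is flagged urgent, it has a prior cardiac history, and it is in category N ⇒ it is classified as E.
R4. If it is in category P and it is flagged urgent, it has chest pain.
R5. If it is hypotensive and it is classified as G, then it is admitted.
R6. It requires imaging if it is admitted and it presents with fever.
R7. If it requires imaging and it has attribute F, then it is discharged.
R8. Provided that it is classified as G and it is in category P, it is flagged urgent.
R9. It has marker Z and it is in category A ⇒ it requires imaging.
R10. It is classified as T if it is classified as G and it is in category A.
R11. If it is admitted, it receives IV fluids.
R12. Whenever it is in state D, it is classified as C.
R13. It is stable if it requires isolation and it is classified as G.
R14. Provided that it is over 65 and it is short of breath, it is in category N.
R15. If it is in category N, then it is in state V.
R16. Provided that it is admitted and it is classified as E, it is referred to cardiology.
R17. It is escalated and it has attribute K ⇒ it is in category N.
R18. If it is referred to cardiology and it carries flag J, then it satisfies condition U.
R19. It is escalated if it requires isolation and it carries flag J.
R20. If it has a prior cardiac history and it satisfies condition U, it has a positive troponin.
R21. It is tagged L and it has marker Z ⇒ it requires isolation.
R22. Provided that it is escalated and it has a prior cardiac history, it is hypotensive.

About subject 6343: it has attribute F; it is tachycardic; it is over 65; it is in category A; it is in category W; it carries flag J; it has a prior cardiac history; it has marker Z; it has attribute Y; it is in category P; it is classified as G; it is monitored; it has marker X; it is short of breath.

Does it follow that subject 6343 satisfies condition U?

By R8 (it is classified as G, it is in category P): it is flagged urgent.
By R9 (it has marker Z, it is in category A): it requires imaging.
By R14 (it is over 65, it is short of breath): it is in category N.
By R3 (it is flagged urgent, it has a prior cardiac history, it is in category N): it is classified as E.
By R7 (it requires imaging, it has attribute F): it is discharged.
By R1 (it is discharged): it requires isolation.
By R19 (it requires isolation, it carries flag J): it is escalated.
By R22 (it is escalated, it has a prior cardiac history): it is hypotensive.
By R5 (it is hypotensive, it is classified as G): it is admitted.
By R16 (it is admitted, it is classified as E): it is referred to cardiology.
By R18 (it is referred to cardiology, it carries flag J): it satisfies condition U.

Yes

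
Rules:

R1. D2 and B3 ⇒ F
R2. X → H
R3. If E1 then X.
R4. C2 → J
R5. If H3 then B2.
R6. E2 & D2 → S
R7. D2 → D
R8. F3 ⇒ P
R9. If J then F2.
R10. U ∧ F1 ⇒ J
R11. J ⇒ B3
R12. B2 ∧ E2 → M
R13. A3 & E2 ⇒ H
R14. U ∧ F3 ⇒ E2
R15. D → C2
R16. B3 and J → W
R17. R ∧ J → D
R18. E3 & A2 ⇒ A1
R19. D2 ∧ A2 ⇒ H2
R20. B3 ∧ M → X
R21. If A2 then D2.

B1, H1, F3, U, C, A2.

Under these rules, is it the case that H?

No

Forward chaining from the given facts derives: P, E2, D2, S, D, C2, H2, J, F2, B3, W, F.
Rules concluding H: R2 needs X; R13 needs A3 — none of these are established.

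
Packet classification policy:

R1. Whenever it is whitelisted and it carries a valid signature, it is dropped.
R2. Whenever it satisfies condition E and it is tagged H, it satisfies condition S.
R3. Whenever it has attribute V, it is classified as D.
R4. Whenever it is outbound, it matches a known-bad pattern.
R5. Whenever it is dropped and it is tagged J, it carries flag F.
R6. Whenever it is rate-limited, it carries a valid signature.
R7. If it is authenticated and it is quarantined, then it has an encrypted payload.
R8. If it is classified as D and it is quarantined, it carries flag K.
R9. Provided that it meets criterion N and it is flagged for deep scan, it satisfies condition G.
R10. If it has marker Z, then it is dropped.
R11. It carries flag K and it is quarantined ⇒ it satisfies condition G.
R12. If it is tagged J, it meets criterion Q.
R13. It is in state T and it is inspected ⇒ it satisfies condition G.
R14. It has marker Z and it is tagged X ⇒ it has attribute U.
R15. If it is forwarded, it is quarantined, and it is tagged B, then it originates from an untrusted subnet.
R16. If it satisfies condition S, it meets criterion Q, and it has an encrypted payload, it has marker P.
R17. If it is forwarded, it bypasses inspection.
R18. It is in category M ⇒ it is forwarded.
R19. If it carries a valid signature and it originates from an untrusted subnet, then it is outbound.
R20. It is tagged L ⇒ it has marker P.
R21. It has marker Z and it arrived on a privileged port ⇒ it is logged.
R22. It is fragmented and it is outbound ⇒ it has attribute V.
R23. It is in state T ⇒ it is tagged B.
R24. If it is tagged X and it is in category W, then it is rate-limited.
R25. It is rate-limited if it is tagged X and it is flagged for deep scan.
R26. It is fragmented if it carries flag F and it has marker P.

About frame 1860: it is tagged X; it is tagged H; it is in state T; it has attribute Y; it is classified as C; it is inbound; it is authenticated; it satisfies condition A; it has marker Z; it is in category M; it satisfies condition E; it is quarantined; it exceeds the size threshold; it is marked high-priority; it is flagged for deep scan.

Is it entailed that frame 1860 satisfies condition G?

No

Forward chaining from the given facts derives: satisfies condition S, has an encrypted payload, is dropped, has attribute U, is forwarded, is tagged B, is rate-limited, carries a valid signature, originates from an untrusted subnet, bypasses inspection, is outbound, matches a known-bad pattern.
Rules concluding "it satisfies condition G": R9 needs "it meets criterion N"; R11 needs "it carries flag K"; R13 needs "it is inspected" — none of these are established.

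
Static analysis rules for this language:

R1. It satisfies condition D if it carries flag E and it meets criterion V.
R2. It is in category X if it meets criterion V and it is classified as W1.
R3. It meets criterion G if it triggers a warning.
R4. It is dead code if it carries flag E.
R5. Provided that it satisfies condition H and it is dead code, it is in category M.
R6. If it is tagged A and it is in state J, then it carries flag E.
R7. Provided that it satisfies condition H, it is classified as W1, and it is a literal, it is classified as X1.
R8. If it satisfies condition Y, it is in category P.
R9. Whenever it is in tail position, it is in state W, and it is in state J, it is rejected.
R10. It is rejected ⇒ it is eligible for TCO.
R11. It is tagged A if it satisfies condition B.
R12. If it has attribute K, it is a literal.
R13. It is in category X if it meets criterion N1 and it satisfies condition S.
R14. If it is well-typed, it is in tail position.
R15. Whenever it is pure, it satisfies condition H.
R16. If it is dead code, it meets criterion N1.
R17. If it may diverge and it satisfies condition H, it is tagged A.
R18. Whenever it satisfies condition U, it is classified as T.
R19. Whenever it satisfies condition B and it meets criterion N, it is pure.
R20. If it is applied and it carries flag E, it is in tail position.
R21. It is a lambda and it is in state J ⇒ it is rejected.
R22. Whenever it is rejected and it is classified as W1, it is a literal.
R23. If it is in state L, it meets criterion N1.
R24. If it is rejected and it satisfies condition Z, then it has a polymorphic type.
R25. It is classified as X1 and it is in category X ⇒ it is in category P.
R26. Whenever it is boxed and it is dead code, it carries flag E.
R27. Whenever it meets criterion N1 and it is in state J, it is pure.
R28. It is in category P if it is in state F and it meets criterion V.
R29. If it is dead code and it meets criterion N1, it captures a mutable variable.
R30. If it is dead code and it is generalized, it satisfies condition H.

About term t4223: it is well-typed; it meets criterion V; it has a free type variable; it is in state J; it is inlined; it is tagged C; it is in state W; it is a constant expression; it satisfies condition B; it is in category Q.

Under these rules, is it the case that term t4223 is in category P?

Forward chaining from the given facts derives: is tagged A, is in tail position, carries flag E, is rejected, is eligible for TCO, satisfies condition D, is dead code, meets criterion N1, is pure, captures a mutable variable, satisfies condition H, is in category M.
Rules concluding "it is in category P": R8 needs "it satisfies condition Y"; R25 needs "it is classified as X1"; R28 needs "it is in state F" — none of these are established.

No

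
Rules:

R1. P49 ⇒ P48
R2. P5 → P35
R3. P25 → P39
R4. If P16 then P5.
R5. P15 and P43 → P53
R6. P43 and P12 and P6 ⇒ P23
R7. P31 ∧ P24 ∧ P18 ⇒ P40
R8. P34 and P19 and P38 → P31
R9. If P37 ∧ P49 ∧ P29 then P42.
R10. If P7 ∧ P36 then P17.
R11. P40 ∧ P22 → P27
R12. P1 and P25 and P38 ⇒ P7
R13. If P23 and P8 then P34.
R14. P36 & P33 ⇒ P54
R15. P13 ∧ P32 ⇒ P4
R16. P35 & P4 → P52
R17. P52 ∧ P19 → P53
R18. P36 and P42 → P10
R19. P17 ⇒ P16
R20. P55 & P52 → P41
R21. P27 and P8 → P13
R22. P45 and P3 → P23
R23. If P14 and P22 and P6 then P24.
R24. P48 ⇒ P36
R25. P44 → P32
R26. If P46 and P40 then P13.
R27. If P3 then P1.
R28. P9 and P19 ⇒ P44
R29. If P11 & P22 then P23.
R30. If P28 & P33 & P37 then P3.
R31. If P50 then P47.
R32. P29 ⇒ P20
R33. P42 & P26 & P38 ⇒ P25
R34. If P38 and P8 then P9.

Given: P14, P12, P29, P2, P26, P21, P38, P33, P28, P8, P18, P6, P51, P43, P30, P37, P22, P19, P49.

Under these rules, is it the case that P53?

P48  (by R1: P49)
P23  (by R6: P43, P12, P6)
P42  (by R9: P37, P49, P29)
P34  (by R13: P23, P8)
P24  (by R23: P14, P22, P6)
P36  (by R24: P48)
P3  (by R30: P28, P33, P37)
P25  (by R33: P42, P26, P38)
P9  (by R34: P38, P8)
P31  (by R8: P34, P19, P38)
P1  (by R27: P3)
P44  (by R28: P9, P19)
P40  (by R7: P31, P24, P18)
P27  (by R11: P40, P22)
P7  (by R12: P1, P25, P38)
P13  (by R21: P27, P8)
P32  (by R25: P44)
P17  (by R10: P7, P36)
P4  (by R15: P13, P32)
P16  (by R19: P17)
P5  (by R4: P16)
P35  (by R2: P5)
P52  (by R16: P35, P4)
P53  (by R17: P52, P19)

Yes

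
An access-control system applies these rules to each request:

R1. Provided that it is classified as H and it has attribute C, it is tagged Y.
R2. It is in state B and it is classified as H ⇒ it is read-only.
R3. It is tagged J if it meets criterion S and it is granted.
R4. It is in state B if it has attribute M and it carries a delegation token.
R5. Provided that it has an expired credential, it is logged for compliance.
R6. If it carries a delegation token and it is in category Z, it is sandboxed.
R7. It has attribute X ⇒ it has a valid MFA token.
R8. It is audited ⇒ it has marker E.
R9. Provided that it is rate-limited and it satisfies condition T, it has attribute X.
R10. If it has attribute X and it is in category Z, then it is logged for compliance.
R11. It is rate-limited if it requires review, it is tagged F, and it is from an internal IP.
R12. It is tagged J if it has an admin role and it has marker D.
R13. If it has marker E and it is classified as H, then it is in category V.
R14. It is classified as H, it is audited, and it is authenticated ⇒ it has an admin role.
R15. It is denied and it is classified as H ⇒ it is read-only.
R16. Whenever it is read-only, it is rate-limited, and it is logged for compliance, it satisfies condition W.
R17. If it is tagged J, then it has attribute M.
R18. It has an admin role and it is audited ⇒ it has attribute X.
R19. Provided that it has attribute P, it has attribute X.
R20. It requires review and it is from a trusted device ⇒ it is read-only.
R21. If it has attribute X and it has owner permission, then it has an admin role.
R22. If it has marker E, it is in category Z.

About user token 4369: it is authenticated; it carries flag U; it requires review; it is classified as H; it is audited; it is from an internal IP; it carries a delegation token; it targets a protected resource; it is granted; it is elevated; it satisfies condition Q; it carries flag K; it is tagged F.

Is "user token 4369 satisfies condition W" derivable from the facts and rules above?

No

Forward chaining from the given facts derives: has marker E, is rate-limited, is in category V, has an admin role, has attribute X, is in category Z, is sandboxed, has a valid MFA token, is logged for compliance.
The only rule concluding "it satisfies condition W" is R16, which needs "it is read-only"; that is never established.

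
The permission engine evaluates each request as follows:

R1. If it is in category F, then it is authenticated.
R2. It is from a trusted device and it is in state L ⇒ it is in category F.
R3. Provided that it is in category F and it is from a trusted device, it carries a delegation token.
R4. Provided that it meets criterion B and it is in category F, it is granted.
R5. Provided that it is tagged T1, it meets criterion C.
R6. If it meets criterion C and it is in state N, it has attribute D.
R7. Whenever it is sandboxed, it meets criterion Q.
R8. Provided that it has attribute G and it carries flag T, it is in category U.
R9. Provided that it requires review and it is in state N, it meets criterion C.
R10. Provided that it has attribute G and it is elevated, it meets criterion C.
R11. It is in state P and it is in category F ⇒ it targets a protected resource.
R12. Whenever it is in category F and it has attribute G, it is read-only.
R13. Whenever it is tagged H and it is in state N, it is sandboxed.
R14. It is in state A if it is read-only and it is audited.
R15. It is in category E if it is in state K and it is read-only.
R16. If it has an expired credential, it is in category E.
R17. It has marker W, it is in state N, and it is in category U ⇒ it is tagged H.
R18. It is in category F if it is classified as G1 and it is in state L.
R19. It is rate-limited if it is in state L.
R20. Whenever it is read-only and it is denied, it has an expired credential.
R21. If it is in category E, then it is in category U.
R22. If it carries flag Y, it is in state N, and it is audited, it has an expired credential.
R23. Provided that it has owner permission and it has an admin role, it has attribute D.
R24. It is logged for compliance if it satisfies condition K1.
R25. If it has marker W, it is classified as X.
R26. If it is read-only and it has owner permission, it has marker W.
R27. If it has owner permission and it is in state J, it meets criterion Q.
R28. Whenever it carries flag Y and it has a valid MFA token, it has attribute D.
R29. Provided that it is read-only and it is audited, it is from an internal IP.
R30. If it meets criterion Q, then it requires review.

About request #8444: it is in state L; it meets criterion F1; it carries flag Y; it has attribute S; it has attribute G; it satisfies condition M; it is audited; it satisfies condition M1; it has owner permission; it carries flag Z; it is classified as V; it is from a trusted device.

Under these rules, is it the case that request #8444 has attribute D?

Forward chaining from the given facts derives: is in category F, carries a delegation token, is read-only, is in state A, is rate-limited, has marker W, is from an internal IP, is authenticated, is classified as X.
Rules concluding "it has attribute D": R6 needs "it meets criterion C"; R23 needs "it has an admin role"; R28 needs "it has a valid MFA token" — none of these are established.

No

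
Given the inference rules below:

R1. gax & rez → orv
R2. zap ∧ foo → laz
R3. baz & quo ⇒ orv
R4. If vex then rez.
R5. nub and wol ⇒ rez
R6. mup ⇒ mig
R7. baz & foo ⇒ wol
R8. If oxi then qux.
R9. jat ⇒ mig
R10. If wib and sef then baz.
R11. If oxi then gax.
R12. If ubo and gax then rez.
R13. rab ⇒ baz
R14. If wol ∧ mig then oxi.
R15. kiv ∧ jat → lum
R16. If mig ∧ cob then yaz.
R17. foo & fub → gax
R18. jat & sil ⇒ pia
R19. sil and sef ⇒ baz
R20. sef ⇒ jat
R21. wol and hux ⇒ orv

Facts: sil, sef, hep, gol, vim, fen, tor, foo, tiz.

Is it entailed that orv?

Forward chaining from the given facts derives: baz, jat, wol, mig, oxi, pia, qux, gax.
Rules concluding orv: R1 needs rez; R3 needs quo; R21 needs hux — none of these are established.

No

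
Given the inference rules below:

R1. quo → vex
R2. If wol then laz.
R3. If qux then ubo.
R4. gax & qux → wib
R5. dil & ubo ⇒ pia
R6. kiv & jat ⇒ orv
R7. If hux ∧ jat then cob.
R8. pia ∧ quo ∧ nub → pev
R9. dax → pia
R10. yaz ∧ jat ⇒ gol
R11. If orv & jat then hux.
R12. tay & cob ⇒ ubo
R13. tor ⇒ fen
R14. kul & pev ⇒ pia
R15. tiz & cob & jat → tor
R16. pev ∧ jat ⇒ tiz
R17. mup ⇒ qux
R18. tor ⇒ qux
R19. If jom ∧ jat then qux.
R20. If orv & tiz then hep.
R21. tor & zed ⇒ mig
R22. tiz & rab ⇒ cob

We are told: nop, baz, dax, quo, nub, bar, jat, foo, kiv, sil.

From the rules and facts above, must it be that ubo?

Yes

orv  (by R6: kiv, jat)
pia  (by R9: dax)
hux  (by R11: orv, jat)
cob  (by R7: hux, jat)
pev  (by R8: pia, quo, nub)
tiz  (by R16: pev, jat)
tor  (by R15: tiz, cob, jat)
qux  (by R18: tor)
ubo  (by R3: qux)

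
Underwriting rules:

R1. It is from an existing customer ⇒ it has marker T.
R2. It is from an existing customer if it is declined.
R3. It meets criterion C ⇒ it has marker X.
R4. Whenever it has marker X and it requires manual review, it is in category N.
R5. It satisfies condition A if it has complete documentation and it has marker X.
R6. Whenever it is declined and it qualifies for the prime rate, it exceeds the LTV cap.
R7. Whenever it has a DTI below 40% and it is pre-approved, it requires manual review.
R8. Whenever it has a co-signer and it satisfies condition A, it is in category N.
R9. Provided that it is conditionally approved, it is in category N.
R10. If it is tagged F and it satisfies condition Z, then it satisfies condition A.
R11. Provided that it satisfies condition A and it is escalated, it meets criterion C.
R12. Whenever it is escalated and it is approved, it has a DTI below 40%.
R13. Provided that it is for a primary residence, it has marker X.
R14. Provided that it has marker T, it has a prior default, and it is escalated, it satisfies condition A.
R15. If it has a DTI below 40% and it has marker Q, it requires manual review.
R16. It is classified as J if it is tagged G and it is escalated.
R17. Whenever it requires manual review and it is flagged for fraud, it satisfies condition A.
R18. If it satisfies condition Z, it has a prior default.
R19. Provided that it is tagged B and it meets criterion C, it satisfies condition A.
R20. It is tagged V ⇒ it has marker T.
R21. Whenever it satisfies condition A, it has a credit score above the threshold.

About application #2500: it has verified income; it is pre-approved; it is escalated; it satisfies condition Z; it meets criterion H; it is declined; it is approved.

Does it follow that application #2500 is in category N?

Yes

By R2 (it is declined): it is from an existing customer.
By R12 (it is escalated, it is approved): it has a DTI below 40%.
By R18 (it satisfies condition Z): it has a prior default.
By R1 (it is from an existing customer): it has marker T.
By R7 (it has a DTI below 40%, it is pre-approved): it requires manual review.
By R14 (it has marker T, it has a prior default, it is escalated): it satisfies condition A.
By R11 (it satisfies condition A, it is escalated): it meets criterion C.
By R3 (it meets criterion C): it has marker X.
By R4 (it has marker X, it requires manual review): it is in category N.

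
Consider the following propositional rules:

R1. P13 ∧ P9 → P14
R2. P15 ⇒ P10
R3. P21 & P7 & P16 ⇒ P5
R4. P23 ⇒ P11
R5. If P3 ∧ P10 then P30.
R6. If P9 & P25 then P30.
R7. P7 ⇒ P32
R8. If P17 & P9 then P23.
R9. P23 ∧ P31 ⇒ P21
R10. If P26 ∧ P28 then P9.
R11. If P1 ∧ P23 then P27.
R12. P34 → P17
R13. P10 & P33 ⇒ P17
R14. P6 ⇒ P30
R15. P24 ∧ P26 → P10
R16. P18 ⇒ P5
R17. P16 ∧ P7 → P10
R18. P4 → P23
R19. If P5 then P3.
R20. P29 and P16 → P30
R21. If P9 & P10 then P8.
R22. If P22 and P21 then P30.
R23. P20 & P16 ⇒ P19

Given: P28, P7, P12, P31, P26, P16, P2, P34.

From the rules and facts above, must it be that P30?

Yes

P9  (by R10: P26, P28)
P17  (by R12: P34)
P10  (by R17: P16, P7)
P23  (by R8: P17, P9)
P21  (by R9: P23, P31)
P5  (by R3: P21, P7, P16)
P3  (by R19: P5)
P30  (by R5: P3, P10)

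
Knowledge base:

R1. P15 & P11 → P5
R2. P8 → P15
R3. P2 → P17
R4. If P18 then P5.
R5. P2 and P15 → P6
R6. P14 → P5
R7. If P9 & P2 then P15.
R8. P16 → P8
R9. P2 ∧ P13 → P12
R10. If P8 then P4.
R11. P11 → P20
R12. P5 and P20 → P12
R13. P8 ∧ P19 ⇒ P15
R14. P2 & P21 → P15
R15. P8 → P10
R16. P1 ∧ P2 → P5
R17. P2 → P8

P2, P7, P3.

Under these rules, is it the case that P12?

No

Forward chaining from the given facts derives: P17, P8, P15, P6, P4, P10.
Rules concluding P12: R9 needs P13; R12 needs P5 — none of these are established.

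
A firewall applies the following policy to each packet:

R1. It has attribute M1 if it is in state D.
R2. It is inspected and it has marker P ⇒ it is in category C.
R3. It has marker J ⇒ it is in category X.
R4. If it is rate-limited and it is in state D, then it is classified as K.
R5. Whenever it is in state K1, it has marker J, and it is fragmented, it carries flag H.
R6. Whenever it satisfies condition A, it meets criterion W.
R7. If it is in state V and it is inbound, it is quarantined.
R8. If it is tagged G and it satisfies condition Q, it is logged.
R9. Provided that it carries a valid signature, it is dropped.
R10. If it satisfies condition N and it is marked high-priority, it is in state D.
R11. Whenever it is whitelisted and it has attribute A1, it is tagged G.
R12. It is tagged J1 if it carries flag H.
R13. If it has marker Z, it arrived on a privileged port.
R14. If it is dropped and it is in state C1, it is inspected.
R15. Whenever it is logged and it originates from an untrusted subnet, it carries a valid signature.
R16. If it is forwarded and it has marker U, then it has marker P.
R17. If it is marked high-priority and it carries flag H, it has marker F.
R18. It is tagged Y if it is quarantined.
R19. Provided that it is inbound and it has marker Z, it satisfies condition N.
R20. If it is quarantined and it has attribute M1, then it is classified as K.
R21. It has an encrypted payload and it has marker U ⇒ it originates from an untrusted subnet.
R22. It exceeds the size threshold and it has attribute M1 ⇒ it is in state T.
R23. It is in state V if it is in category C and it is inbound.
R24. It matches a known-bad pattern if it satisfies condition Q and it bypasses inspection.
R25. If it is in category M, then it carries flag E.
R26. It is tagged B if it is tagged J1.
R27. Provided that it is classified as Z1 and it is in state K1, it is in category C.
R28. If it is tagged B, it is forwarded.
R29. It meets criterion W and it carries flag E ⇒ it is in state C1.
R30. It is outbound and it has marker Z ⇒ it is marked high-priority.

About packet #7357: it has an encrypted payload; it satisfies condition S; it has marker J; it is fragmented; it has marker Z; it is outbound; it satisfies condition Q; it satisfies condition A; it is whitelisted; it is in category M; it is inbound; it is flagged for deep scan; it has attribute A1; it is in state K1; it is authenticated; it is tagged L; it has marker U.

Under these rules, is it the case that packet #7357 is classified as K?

By R5 (it is in state K1, it has marker J, it is fragmented): it carries flag H.
By R6 (it satisfies condition A): it meets criterion W.
By R11 (it is whitelisted, it has attribute A1): it is tagged G.
By R12 (it carries flag H): it is tagged J1.
By R19 (it is inbound, it has marker Z): it satisfies condition N.
By R21 (it has an encrypted payload, it has marker U): it originates from an untrusted subnet.
By R25 (it is in category M): it carries flag E.
By R26 (it is tagged J1): it is tagged B.
By R28 (it is tagged B): it is forwarded.
By R29 (it meets criterion W, it carries flag E): it is in state C1.
By R30 (it is outbound, it has marker Z): it is marked high-priority.
By R8 (it is tagged G, it satisfies condition Q): it is logged.
By R10 (it satisfies condition N, it is marked high-priority): it is in state D.
By R15 (it is logged, it originates from an untrusted subnet): it carries a valid signature.
By R16 (it is forwarded, it has marker U): it has marker P.
By R1 (it is in state D): it has attribute M1.
By R9 (it carries a valid signature): it is dropped.
By R14 (it is dropped, it is in state C1): it is inspected.
By R2 (it is inspected, it has marker P): it is in category C.
By R23 (it is in category C, it is inbound): it is in state V.
By R7 (it is in state V, it is inbound): it is quarantined.
By R20 (it is quarantined, it has attribute M1): it is classified as K.

Yes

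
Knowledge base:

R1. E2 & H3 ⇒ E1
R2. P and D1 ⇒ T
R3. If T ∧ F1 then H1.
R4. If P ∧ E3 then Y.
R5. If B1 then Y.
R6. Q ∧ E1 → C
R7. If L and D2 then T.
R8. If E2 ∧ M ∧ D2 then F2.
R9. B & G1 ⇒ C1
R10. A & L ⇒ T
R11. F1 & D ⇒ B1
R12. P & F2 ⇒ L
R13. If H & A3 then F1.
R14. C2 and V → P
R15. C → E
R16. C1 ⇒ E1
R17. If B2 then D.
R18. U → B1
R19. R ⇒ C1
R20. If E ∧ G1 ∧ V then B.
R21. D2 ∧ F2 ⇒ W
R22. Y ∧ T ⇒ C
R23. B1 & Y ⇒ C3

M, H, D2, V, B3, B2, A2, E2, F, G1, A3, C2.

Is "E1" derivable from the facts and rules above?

F2  (by R8: E2, M, D2)
F1  (by R13: H, A3)
P  (by R14: C2, V)
D  (by R17: B2)
B1  (by R11: F1, D)
L  (by R12: P, F2)
Y  (by R5: B1)
T  (by R7: L, D2)
C  (by R22: Y, T)
E  (by R15: C)
B  (by R20: E, G1, V)
C1  (by R9: B, G1)
E1  (by R16: C1)

Yes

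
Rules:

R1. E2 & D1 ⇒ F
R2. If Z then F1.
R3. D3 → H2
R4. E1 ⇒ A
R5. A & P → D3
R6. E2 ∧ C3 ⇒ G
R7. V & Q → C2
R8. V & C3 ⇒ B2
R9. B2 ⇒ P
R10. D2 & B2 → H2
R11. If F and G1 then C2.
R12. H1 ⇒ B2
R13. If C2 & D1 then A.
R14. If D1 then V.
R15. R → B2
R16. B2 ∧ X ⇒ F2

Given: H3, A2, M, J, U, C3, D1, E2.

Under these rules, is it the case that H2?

Forward chaining from the given facts derives: F, G, V, B2, P.
Rules concluding H2: R3 needs D3; R10 needs D2 — none of these are established.

No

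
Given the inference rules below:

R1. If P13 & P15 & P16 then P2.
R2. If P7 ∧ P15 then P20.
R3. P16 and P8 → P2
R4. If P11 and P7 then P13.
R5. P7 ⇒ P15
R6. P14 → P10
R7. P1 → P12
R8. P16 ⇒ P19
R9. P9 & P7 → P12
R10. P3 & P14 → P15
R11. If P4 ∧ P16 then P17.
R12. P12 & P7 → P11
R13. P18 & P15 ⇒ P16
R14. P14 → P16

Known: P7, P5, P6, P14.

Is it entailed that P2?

No

Forward chaining from the given facts derives: P15, P10, P16, P20, P19.
Rules concluding P2: R1 needs P13; R3 needs P8 — none of these are established.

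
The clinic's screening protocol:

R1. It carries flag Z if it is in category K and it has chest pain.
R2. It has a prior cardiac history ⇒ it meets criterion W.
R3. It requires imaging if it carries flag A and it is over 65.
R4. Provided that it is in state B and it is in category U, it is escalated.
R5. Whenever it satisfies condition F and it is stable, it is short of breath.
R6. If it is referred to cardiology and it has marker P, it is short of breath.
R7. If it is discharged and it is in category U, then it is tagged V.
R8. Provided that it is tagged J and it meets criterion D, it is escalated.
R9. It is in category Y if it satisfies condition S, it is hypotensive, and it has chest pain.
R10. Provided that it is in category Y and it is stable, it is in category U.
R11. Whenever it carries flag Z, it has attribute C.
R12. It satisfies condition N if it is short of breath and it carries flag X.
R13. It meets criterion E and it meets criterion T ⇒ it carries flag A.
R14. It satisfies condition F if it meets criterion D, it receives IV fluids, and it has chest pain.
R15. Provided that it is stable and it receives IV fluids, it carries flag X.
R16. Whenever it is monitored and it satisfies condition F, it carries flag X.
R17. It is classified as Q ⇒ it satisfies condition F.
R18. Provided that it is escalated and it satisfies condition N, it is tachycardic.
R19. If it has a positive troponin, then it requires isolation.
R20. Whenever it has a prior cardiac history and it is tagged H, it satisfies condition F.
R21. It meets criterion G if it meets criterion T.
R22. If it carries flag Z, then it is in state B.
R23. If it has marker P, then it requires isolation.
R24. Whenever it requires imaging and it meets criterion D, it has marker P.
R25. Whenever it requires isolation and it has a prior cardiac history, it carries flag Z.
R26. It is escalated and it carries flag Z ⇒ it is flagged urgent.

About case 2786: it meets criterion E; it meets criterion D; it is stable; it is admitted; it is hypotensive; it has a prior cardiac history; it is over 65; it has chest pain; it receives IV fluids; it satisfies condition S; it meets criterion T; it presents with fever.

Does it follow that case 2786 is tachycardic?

By R9 (it satisfies condition S, it is hypotensive, it has chest pain): it is in category Y.
By R10 (it is in category Y, it is stable): it is in category U.
By R13 (it meets criterion E, it meets criterion T): it carries flag A.
By R14 (it meets criterion D, it receives IV fluids, it has chest pain): it satisfies condition F.
By R15 (it is stable, it receives IV fluids): it carries flag X.
By R3 (it carries flag A, it is over 65): it requires imaging.
By R5 (it satisfies condition F, it is stable): it is short of breath.
By R12 (it is short of breath, it carries flag X): it satisfies condition N.
By R24 (it requires imaging, it meets criterion D): it has marker P.
By R23 (it has marker P): it requires isolation.
By R25 (it requires isolation, it has a prior cardiac history): it carries flag Z.
By R22 (it carries flag Z): it is in state B.
By R4 (it is in state B, it is in category U): it is escalated.
By R18 (it is escalated, it satisfies condition N): it is tachycardic.

Yes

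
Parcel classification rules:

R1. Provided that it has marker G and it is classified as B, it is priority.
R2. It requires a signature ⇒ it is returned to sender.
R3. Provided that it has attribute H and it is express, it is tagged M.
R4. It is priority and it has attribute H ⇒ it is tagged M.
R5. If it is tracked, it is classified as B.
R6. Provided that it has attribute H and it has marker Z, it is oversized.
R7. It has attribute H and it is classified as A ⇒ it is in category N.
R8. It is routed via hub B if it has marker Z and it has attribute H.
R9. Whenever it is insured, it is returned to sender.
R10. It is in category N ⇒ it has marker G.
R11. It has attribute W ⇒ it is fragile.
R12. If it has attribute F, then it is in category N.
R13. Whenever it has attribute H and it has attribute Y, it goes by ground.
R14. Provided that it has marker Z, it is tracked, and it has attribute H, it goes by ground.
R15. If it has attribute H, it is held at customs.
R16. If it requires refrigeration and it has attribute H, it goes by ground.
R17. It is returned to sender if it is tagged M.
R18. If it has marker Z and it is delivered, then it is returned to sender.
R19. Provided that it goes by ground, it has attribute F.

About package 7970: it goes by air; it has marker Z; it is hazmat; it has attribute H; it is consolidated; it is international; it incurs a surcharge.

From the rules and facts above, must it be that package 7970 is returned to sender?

Forward chaining from the given facts derives: is oversized, is routed via hub B, is held at customs.
Rules concluding "it is returned to sender": R2 needs "it requires a signature"; R9 needs "it is insured"; R17 needs "it is tagged M"; R18 needs "it is delivered" — none of these are established.

No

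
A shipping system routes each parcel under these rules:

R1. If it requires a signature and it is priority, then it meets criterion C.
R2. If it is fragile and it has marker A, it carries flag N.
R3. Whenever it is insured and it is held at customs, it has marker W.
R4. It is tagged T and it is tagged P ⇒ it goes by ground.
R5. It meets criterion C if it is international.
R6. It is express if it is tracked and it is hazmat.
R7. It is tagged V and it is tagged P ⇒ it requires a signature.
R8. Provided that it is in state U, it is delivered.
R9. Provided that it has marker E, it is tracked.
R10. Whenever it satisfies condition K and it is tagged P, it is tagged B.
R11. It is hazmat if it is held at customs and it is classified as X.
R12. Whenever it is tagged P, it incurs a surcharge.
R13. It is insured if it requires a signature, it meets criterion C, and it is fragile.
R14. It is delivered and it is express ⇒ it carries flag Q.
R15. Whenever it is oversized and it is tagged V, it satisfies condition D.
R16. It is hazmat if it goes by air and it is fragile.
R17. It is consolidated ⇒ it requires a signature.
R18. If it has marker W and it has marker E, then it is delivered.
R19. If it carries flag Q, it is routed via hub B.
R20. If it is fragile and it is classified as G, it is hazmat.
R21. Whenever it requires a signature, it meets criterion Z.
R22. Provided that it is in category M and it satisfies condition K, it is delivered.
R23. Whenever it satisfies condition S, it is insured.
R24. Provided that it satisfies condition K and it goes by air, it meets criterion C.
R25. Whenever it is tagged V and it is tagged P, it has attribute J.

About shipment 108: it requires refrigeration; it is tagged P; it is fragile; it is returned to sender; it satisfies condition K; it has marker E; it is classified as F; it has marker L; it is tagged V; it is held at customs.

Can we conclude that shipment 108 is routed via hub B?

No

Forward chaining from the given facts derives: requires a signature, is tracked, is tagged B, incurs a surcharge, meets criterion Z, has attribute J.
The only rule concluding "it is routed via hub B" is R19, which needs "it carries flag Q"; that is never established.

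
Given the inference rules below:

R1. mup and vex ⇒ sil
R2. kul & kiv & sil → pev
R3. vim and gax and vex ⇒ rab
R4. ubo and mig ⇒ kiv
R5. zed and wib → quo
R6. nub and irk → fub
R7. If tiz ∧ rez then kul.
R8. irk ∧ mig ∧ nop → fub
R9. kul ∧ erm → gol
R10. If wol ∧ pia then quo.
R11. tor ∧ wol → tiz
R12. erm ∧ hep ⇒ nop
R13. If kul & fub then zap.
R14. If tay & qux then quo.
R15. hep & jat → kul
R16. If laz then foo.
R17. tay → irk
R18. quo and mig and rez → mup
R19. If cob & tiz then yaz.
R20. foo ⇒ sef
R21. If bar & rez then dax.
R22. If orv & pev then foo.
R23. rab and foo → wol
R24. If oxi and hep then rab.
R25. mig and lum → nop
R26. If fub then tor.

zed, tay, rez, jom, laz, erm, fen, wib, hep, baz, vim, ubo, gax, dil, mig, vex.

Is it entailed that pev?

rab  (by R3: vim, gax, vex)
kiv  (by R4: ubo, mig)
quo  (by R5: zed, wib)
nop  (by R12: erm, hep)
foo  (by R16: laz)
irk  (by R17: tay)
mup  (by R18: quo, mig, rez)
wol  (by R23: rab, foo)
sil  (by R1: mup, vex)
fub  (by R8: irk, mig, nop)
tor  (by R26: fub)
tiz  (by R11: tor, wol)
kul  (by R7: tiz, rez)
pev  (by R2: kul, kiv, sil)

Yes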